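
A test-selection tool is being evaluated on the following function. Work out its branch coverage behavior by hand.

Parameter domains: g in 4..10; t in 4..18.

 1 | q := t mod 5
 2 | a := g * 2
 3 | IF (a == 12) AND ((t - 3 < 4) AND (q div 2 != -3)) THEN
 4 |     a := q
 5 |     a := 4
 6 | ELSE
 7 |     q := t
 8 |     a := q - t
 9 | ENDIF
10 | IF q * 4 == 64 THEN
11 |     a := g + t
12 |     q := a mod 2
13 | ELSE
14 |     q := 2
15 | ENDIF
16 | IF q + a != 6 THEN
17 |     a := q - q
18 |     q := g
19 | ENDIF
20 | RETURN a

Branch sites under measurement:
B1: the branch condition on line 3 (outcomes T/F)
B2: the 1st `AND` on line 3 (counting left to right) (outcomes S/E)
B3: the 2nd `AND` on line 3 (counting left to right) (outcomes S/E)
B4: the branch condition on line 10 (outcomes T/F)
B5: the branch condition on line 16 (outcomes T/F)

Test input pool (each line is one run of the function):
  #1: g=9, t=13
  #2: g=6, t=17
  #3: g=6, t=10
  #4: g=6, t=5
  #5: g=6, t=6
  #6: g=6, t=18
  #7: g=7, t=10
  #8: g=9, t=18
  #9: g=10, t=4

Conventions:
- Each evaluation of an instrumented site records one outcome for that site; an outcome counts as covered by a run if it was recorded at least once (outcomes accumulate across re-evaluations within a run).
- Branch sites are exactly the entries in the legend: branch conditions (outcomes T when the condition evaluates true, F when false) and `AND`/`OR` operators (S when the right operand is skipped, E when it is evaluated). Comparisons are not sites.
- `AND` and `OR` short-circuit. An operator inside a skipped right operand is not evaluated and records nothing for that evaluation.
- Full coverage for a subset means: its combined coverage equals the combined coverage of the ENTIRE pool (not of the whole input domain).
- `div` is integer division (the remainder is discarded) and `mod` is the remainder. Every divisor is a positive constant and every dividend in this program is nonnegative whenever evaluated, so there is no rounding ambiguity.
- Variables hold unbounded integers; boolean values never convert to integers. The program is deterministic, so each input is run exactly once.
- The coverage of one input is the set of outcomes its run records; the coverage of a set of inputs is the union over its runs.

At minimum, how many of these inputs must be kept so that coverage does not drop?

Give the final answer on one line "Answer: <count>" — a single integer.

#1 (g=9, t=13) -> B2->S, B1->F, B4->F, B5->T; covered: B1=F, B2=S, B4=F, B5=T
#2 (g=6, t=17) -> B2->E, B3->S, B1->F, B4->F, B5->T; covered: B1=F, B2=E, B3=S, B4=F, B5=T
#3 (g=6, t=10) -> B2->E, B3->S, B1->F, B4->F, B5->T; covered: B1=F, B2=E, B3=S, B4=F, B5=T
#4 (g=6, t=5) -> B2->E, B3->E, B1->T, B4->F, B5->F; covered: B1=T, B2=E, B3=E, B4=F, B5=F
#5 (g=6, t=6) -> B2->E, B3->E, B1->T, B4->F, B5->F; covered: B1=T, B2=E, B3=E, B4=F, B5=F
#6 (g=6, t=18) -> B2->E, B3->S, B1->F, B4->F, B5->T; covered: B1=F, B2=E, B3=S, B4=F, B5=T
#7 (g=7, t=10) -> B2->S, B1->F, B4->F, B5->T; covered: B1=F, B2=S, B4=F, B5=T
#8 (g=9, t=18) -> B2->S, B1->F, B4->F, B5->T; covered: B1=F, B2=S, B4=F, B5=T
#9 (g=10, t=4) -> B2->S, B1->F, B4->F, B5->T; covered: B1=F, B2=S, B4=F, B5=T
pool-wide coverage (9 outcomes): B1=T, B1=F, B2=S, B2=E, B3=S, B3=E, B4=F, B5=T, B5=F
every size-1 subset falls short of the 9 outcomes (best: 5/9)
every size-2 subset falls short of the 9 outcomes (best: 8/9)
size 3: inputs {1, 2, 4} cover all 9 outcomes, and no lexicographically smaller subset of this size does

Answer: 3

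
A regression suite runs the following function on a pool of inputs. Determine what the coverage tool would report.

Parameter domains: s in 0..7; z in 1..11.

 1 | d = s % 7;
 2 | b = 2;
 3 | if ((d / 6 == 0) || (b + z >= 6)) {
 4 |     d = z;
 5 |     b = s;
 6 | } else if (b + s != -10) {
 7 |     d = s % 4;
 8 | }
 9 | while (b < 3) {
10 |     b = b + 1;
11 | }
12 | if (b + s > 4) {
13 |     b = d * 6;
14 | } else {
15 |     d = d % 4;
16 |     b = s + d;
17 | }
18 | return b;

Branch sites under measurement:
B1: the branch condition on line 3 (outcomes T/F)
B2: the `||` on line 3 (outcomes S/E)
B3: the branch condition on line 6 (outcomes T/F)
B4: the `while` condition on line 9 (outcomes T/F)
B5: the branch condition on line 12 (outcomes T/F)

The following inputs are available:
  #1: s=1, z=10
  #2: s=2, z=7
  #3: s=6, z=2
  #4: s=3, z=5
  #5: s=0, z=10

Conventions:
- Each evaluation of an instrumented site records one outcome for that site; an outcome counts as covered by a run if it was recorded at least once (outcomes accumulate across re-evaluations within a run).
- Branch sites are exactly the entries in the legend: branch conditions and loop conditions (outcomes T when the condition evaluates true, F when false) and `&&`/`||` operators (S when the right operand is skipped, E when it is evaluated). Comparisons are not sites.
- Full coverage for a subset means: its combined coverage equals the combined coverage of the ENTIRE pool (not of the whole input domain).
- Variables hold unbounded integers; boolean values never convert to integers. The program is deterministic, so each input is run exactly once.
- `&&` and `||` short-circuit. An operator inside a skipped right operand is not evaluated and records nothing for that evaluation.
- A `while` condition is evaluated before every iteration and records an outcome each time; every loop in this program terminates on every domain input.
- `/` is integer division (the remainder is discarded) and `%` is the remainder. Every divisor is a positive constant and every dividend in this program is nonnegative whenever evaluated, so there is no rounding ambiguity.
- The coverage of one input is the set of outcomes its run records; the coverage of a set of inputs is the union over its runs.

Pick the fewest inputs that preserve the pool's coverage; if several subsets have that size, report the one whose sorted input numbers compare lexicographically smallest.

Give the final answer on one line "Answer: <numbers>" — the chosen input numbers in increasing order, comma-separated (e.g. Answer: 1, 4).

#1 (s=1, z=10) -> B2->S, B1->T, B4->T, B4->T, B4->F, B5->F; covered: B1=T, B2=S, B4=T, B4=F, B5=F
#2 (s=2, z=7) -> B2->S, B1->T, B4->T, B4->F, B5->T; covered: B1=T, B2=S, B4=T, B4=F, B5=T
#3 (s=6, z=2) -> B2->E, B1->F, B3->T, B4->T, B4->F, B5->T; covered: B1=F, B2=E, B3=T, B4=T, B4=F, B5=T
#4 (s=3, z=5) -> B2->S, B1->T, B4->F, B5->T; covered: B1=T, B2=S, B4=F, B5=T
#5 (s=0, z=10) -> B2->S, B1->T, B4->T, B4->T, B4->T, B4->F, B5->F; covered: B1=T, B2=S, B4=T, B4=F, B5=F
pool-wide coverage (9 outcomes): B1=T, B1=F, B2=S, B2=E, B3=T, B4=T, B4=F, B5=T, B5=F
no size-1 subset reaches all 9 outcomes (best union: 6/9)
at size 2, {1, 3} reaches all 9 outcomes; every lexicographically earlier size-2 subset fails

Answer: 1, 3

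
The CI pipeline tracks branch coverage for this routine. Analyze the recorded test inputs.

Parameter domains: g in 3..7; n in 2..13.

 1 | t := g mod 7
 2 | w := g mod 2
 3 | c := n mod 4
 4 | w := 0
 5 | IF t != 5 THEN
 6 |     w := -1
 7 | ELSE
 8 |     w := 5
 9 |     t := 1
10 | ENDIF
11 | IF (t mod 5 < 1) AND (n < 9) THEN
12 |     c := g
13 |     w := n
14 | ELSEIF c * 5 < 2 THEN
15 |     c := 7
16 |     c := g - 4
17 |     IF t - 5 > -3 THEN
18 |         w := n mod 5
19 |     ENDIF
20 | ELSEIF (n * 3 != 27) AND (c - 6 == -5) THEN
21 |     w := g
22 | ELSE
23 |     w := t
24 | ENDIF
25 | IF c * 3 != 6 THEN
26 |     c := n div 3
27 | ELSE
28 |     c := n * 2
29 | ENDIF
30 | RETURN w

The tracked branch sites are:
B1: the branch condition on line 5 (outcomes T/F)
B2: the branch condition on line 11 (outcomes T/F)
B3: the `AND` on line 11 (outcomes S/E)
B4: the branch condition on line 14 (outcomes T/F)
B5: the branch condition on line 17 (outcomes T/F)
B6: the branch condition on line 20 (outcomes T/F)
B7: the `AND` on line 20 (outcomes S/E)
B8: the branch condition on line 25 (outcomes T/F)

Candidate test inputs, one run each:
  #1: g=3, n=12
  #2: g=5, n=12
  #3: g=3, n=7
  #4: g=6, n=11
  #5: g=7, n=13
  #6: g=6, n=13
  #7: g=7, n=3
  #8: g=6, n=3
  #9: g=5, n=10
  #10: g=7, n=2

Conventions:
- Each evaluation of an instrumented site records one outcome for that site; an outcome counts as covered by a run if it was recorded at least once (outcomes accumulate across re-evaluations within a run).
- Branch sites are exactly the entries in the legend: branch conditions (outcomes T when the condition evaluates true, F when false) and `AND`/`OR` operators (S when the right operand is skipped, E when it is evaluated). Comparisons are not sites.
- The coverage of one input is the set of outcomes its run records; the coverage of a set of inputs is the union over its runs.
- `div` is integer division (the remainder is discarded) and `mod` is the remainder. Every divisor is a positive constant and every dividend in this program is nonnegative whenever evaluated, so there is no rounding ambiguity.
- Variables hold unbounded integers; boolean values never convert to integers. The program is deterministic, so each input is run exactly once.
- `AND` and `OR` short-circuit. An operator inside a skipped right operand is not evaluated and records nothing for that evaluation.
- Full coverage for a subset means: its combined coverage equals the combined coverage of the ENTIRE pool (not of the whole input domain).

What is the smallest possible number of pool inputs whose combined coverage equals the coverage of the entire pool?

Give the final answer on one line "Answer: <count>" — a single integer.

test 1 (g=3, n=12) hits B1=T, B2=F, B3=S, B4=T, B5=T, B8=T
test 2 (g=5, n=12) hits B1=F, B2=F, B3=S, B4=T, B5=F, B8=T
test 3 (g=3, n=7) hits B1=T, B2=F, B3=S, B4=F, B6=F, B7=E, B8=T
test 4 (g=6, n=11) hits B1=T, B2=F, B3=S, B4=F, B6=F, B7=E, B8=T
test 5 (g=7, n=13) hits B1=T, B2=F, B3=E, B4=F, B6=T, B7=E, B8=T
test 6 (g=6, n=13) hits B1=T, B2=F, B3=S, B4=F, B6=T, B7=E, B8=T
test 7 (g=7, n=3) hits B1=T, B2=T, B3=E, B8=T
test 8 (g=6, n=3) hits B1=T, B2=F, B3=S, B4=F, B6=F, B7=E, B8=T
test 9 (g=5, n=10) hits B1=F, B2=F, B3=S, B4=F, B6=F, B7=E, B8=F
test 10 (g=7, n=2) hits B1=T, B2=T, B3=E, B8=T
the full pool covers 15 outcomes: B1=T, B1=F, B2=T, B2=F, B3=S, B3=E, B4=T, B4=F, B5=T, B5=F, B6=T, B6=F, B7=E, B8=T, B8=F
every size-1 subset falls short of the 15 outcomes (best: 7/15)
every size-2 subset falls short of the 15 outcomes (best: 11/15)
every size-3 subset falls short of the 15 outcomes (best: 13/15)
every size-4 subset falls short of the 15 outcomes (best: 14/15)
inputs {1, 2, 5, 7, 9} (size 5) cover everything; no size-5 subset with a lexicographically smaller index list covers all 15

Answer: 5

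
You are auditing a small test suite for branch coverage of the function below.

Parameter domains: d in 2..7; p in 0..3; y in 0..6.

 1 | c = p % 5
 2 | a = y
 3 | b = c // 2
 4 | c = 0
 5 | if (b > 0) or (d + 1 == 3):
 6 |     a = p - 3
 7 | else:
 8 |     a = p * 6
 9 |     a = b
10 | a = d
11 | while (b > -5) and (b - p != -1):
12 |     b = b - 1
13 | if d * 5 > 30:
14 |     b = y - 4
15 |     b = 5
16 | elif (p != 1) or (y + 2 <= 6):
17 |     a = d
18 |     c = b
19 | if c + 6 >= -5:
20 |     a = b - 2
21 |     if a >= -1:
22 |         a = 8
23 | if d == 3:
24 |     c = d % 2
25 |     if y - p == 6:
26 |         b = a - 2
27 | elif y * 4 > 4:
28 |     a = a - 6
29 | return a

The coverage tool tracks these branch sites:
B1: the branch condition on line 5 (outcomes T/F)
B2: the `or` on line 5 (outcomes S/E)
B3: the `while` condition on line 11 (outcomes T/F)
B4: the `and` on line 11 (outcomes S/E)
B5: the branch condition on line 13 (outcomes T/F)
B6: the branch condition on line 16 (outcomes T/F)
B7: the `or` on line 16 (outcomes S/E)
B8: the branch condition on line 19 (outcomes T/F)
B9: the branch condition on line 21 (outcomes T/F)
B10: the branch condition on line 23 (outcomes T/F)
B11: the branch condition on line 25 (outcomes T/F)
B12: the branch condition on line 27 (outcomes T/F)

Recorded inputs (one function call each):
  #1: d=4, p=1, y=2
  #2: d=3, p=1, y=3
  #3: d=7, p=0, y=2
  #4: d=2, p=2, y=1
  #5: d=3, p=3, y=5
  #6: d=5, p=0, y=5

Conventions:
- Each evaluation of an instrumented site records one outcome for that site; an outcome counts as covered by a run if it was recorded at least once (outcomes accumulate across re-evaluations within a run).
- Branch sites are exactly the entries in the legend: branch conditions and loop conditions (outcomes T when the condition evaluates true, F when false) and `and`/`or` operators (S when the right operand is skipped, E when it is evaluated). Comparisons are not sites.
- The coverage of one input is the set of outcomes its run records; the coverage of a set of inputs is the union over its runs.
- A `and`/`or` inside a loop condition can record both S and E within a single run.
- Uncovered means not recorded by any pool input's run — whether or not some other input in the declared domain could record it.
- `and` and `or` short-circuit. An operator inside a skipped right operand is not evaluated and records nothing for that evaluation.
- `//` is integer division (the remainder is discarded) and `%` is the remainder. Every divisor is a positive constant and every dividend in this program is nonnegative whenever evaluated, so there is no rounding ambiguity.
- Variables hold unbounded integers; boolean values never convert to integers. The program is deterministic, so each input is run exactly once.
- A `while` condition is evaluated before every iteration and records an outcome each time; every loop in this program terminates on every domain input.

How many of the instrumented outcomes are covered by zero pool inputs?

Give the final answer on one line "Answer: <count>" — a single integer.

run #1 (d=4, p=1, y=2) runs B2->E, B1->F, B4->E, B3->F, B5->F, B7->E, B6->T, B8->T, B9->F, B10->F, B12->T; records B1=F, B2=E, B3=F, B4=E, B5=F, B6=T, B7=E, B8=T, B9=F, B10=F, B12=T
run #2 (d=3, p=1, y=3) runs B2->E, B1->F, B4->E, B3->F, B5->F, B7->E, B6->T, B8->T, B9->F, B10->T, B11->F; records B1=F, B2=E, B3=F, B4=E, B5=F, B6=T, B7=E, B8=T, B9=F, B10=T, B11=F
run #3 (d=7, p=0, y=2) runs B2->E, B1->F, B4->E, B3->T, B4->E, B3->F, B5->T, B8->T, B9->T, B10->F, B12->T; records B1=F, B2=E, B3=T, B3=F, B4=E, B5=T, B8=T, B9=T, B10=F, B12=T
run #4 (d=2, p=2, y=1) runs B2->S, B1->T, B4->E, B3->F, B5->F, B7->S, B6->T, B8->T, B9->T, B10->F, B12->F; records B1=T, B2=S, B3=F, B4=E, B5=F, B6=T, B7=S, B8=T, B9=T, B10=F, B12=F
run #5 (d=3, p=3, y=5) runs B2->S, B1->T, B4->E, B3->T, B4->E, B3->T, B4->E, B3->T, B4->E, B3->T, B4->E, B3->T, B4->E, B3->T, ...; records B1=T, B2=S, B3=T, B3=F, B4=S, B4=E, B5=F, B6=T, B7=S, B8=T, B9=F, B10=T, B11=F
run #6 (d=5, p=0, y=5) runs B2->E, B1->F, B4->E, B3->T, B4->E, B3->F, B5->F, B7->S, B6->T, B8->T, B9->F, B10->F, B12->T; records B1=F, B2=E, B3=T, B3=F, B4=E, B5=F, B6=T, B7=S, B8=T, B9=F, B10=F, B12=T
union over the pool: B1=T, B1=F, B2=S, B2=E, B3=T, B3=F, B4=S, B4=E, B5=T, B5=F, B6=T, B7=S, B7=E, B8=T, B9=T, B9=F, B10=T, B10=F, B11=F, B12=T, B12=F
uncovered (3 of 24): B6=F, B8=F, B11=T

Answer: 3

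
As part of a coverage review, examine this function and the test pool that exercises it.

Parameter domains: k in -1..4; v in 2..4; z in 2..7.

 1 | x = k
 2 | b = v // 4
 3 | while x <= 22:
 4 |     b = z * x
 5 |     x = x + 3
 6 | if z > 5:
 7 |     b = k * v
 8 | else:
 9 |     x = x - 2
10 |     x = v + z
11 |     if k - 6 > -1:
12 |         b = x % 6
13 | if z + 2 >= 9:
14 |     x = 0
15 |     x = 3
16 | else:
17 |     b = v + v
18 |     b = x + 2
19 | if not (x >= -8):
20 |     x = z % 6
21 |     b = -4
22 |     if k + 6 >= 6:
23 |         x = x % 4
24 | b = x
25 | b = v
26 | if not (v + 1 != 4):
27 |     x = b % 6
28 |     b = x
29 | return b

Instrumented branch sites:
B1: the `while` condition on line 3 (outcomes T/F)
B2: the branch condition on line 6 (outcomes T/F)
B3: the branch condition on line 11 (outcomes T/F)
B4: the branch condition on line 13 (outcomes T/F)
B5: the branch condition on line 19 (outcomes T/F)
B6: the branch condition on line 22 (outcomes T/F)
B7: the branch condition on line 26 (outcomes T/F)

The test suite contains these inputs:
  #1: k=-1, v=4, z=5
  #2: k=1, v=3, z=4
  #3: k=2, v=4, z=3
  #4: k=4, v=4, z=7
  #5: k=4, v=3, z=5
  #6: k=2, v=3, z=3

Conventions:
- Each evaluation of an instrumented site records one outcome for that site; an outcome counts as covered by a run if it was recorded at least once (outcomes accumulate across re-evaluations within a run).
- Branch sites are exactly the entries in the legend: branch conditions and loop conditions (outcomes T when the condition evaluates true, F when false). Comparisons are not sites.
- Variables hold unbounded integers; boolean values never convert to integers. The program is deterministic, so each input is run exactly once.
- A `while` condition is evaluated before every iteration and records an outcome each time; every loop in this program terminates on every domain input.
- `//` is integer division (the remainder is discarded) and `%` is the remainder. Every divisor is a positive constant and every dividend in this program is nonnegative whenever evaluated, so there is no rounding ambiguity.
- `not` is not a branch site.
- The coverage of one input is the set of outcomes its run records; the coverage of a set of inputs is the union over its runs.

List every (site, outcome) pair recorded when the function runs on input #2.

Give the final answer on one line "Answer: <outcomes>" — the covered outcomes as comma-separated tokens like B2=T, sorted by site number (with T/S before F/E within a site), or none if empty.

Event log for input #2 (k=1, v=3, z=4):
  B1->T, B1->T, B1->T, B1->T, B1->T, B1->T, B1->T, B1->T, B1->F, B2->F
  B3->F, B4->F, B5->F, B7->T
as a set, this run covers: B1=T, B1=F, B2=F, B3=F, B4=F, B5=F, B7=T

Answer: B1=T, B1=F, B2=F, B3=F, B4=F, B5=F, B7=T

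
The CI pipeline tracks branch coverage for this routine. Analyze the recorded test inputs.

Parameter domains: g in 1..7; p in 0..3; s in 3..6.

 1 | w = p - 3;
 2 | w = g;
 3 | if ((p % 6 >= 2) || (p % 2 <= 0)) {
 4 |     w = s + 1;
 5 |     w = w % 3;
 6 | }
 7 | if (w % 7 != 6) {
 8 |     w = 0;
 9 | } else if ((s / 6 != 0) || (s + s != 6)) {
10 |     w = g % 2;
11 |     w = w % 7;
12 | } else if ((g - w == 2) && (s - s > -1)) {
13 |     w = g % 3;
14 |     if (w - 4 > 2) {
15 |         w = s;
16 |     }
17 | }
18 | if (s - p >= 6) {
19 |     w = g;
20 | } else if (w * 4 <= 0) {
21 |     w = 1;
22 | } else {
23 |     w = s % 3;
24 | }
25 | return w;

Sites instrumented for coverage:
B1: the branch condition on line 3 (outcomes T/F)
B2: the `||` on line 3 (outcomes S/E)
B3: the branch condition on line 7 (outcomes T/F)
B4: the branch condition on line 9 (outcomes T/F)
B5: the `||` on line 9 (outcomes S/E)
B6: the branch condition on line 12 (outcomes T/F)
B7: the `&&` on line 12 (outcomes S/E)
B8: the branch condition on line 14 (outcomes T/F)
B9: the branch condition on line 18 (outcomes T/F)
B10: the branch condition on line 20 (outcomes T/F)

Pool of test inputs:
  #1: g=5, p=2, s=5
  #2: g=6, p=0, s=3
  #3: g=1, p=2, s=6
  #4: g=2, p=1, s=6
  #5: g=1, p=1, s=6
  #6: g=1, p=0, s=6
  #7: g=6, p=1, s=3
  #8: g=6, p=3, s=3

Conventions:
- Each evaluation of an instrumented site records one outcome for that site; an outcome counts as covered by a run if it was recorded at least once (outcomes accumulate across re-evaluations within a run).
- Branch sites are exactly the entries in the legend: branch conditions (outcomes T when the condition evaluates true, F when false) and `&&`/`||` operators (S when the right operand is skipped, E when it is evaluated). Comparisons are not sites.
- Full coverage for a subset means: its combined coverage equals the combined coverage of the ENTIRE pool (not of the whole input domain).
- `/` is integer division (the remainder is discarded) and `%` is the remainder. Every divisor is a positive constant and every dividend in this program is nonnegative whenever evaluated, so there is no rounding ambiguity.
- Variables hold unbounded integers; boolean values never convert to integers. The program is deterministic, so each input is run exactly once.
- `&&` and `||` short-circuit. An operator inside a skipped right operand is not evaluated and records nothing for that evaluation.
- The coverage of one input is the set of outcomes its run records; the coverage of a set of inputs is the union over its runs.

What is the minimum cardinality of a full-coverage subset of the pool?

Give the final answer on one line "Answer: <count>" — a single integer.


input #1, g=5, p=2, s=5: events B2->S, B1->T, B3->T, B9->F, B10->T; outcomes B1=T, B2=S, B3=T, B9=F, B10=T
input #2, g=6, p=0, s=3: events B2->E, B1->T, B3->T, B9->F, B10->T; outcomes B1=T, B2=E, B3=T, B9=F, B10=T
input #3, g=1, p=2, s=6: events B2->S, B1->T, B3->T, B9->F, B10->T; outcomes B1=T, B2=S, B3=T, B9=F, B10=T
input #4, g=2, p=1, s=6: events B2->E, B1->F, B3->T, B9->F, B10->T; outcomes B1=F, B2=E, B3=T, B9=F, B10=T
input #5, g=1, p=1, s=6: events B2->E, B1->F, B3->T, B9->F, B10->T; outcomes B1=F, B2=E, B3=T, B9=F, B10=T
input #6, g=1, p=0, s=6: events B2->E, B1->T, B3->T, B9->T; outcomes B1=T, B2=E, B3=T, B9=T
input #7, g=6, p=1, s=3: events B2->E, B1->F, B3->F, B5->E, B4->F, B7->S, B6->F, B9->F, B10->F; outcomes B1=F, B2=E, B3=F, B4=F, B5=E, B6=F, B7=S, B9=F, B10=F
input #8, g=6, p=3, s=3: events B2->S, B1->T, B3->T, B9->F, B10->T; outcomes B1=T, B2=S, B3=T, B9=F, B10=T
union over all inputs: B1=T, B1=F, B2=S, B2=E, B3=T, B3=F, B4=F, B5=E, B6=F, B7=S, B9=T, B9=F, B10=T, B10=F (14 outcomes)
every size-1 subset falls short of the 14 outcomes (best: 9/14)
every size-2 subset falls short of the 14 outcomes (best: 13/14)
the canonical winner is {1, 6, 7}: size 3, full 14-outcome coverage, earliest index list among size-3 covers
Answer: 3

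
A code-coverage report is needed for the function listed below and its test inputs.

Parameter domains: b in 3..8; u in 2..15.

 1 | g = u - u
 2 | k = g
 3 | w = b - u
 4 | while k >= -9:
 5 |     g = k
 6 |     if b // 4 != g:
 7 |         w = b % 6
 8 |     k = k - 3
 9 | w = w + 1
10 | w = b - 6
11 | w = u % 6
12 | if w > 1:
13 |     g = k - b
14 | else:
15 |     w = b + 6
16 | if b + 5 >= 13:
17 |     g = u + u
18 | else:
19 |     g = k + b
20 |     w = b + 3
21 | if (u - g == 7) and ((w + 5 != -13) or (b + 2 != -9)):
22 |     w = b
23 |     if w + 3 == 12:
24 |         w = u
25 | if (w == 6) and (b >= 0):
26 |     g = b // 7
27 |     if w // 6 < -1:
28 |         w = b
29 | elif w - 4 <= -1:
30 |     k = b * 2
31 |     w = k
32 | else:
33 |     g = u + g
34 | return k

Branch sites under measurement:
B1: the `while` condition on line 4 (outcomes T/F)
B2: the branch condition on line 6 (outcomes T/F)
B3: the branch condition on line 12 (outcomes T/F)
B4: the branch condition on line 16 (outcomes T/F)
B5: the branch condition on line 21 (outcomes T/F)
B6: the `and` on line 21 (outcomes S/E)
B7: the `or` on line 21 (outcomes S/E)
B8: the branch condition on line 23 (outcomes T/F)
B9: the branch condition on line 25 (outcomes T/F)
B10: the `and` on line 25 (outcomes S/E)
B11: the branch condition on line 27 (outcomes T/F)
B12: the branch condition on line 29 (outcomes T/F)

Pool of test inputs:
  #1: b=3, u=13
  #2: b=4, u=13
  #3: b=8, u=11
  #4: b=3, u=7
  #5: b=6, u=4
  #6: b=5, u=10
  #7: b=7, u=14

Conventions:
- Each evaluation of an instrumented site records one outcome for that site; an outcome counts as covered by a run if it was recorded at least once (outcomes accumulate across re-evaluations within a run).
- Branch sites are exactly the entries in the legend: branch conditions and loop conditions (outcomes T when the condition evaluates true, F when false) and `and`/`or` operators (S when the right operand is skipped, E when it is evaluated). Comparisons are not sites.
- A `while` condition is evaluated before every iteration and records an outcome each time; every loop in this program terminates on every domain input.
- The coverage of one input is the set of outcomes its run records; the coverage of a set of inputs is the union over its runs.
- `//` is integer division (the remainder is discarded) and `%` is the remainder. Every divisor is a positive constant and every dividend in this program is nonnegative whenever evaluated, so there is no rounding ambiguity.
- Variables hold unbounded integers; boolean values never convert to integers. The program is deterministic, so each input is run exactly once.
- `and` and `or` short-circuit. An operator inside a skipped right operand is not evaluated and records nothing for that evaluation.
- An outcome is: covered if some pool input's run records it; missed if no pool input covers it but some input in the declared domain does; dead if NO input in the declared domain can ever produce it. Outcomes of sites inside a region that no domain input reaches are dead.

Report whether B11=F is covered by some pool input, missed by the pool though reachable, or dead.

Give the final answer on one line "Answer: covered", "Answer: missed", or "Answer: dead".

B11=F is recorded by pool input(s) 1, 4 -> covered

Answer: covered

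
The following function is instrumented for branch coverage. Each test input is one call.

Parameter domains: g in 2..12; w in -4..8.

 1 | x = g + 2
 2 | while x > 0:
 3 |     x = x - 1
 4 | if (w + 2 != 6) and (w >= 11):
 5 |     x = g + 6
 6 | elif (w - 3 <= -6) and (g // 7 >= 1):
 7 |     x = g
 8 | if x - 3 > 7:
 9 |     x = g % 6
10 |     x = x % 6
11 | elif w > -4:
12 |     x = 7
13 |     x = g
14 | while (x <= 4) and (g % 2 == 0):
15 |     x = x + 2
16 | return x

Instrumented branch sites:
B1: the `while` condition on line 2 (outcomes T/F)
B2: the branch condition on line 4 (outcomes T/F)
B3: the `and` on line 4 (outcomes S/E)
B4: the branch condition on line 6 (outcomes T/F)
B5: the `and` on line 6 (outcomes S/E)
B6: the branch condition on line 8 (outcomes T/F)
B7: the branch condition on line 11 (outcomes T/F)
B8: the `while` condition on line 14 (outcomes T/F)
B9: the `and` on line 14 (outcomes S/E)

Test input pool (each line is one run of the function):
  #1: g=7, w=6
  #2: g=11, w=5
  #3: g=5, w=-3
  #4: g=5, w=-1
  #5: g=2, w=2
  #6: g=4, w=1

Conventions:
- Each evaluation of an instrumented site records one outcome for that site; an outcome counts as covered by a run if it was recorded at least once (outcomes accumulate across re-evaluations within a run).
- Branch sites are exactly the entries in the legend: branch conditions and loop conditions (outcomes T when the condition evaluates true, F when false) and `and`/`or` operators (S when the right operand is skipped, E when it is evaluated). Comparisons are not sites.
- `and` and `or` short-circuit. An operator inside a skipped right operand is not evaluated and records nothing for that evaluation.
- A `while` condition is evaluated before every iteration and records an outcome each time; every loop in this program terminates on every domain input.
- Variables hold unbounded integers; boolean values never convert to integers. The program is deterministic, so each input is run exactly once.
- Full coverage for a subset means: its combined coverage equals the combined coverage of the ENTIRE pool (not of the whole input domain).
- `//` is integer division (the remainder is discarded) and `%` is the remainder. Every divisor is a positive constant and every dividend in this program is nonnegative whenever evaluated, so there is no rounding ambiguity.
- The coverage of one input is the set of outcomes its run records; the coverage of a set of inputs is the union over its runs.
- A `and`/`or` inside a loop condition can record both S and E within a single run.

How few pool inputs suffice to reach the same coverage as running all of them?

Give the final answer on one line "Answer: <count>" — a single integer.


test 1 (g=7, w=6) hits B1=T, B1=F, B2=F, B3=E, B4=F, B5=S, B6=F, B7=T, B8=F, B9=S
test 2 (g=11, w=5) hits B1=T, B1=F, B2=F, B3=E, B4=F, B5=S, B6=F, B7=T, B8=F, B9=S
test 3 (g=5, w=-3) hits B1=T, B1=F, B2=F, B3=E, B4=F, B5=E, B6=F, B7=T, B8=F, B9=S
test 4 (g=5, w=-1) hits B1=T, B1=F, B2=F, B3=E, B4=F, B5=S, B6=F, B7=T, B8=F, B9=S
test 5 (g=2, w=2) hits B1=T, B1=F, B2=F, B3=E, B4=F, B5=S, B6=F, B7=T, B8=T, B8=F, B9=S, B9=E
test 6 (g=4, w=1) hits B1=T, B1=F, B2=F, B3=E, B4=F, B5=S, B6=F, B7=T, B8=T, B8=F, B9=S, B9=E
together the pool reaches 13 outcomes: B1=T, B1=F, B2=F, B3=E, B4=F, B5=S, B5=E, B6=F, B7=T, B8=T, B8=F, B9=S, B9=E
no size-1 subset reaches all 13 outcomes (best union: 12/13)
inputs {3, 5} (size 2) cover everything; no size-2 subset with a lexicographically smaller index list covers all 13
Answer: 2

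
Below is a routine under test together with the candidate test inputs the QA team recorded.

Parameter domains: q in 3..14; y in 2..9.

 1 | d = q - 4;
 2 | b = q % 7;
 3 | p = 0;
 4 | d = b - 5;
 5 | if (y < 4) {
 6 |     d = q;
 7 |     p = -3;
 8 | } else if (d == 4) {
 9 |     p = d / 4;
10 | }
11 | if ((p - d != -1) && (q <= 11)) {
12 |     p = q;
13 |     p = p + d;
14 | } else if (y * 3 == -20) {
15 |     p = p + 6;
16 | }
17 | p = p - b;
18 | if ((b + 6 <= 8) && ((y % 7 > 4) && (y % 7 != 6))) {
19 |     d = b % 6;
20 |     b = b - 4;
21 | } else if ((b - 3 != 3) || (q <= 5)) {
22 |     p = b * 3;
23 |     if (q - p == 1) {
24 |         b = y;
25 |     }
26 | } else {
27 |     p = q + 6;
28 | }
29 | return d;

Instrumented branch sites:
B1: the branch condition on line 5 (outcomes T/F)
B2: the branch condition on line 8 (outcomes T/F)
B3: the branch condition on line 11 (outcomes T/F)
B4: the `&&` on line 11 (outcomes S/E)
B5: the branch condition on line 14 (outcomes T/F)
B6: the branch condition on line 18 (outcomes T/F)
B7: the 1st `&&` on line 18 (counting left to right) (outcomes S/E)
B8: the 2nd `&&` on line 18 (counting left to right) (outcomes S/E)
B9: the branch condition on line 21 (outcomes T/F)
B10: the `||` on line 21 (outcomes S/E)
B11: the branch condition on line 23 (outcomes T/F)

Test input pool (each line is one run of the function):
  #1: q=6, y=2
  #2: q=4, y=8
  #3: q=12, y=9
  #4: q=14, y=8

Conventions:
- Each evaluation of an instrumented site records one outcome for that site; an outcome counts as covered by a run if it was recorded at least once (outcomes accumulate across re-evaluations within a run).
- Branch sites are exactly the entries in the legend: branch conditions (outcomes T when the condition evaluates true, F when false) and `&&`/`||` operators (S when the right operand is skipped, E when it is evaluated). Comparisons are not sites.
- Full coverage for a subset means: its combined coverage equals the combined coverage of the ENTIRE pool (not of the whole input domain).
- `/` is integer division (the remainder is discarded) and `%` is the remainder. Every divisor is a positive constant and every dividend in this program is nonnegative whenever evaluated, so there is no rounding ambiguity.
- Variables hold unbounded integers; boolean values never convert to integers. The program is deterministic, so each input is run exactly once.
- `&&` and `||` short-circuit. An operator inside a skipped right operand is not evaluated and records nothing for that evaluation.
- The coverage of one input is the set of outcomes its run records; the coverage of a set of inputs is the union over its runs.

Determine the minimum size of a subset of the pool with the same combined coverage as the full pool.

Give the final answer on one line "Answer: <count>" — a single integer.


run #1 (q=6, y=2) runs B1->T, B4->E, B3->T, B7->S, B6->F, B10->E, B9->F; records B1=T, B3=T, B4=E, B6=F, B7=S, B9=F, B10=E
run #2 (q=4, y=8) runs B1->F, B2->F, B4->E, B3->T, B7->S, B6->F, B10->S, B9->T, B11->F; records B1=F, B2=F, B3=T, B4=E, B6=F, B7=S, B9=T, B10=S, B11=F
run #3 (q=12, y=9) runs B1->F, B2->F, B4->E, B3->F, B5->F, B7->S, B6->F, B10->S, B9->T, B11->F; records B1=F, B2=F, B3=F, B4=E, B5=F, B6=F, B7=S, B9=T, B10=S, B11=F
run #4 (q=14, y=8) runs B1->F, B2->F, B4->E, B3->F, B5->F, B7->E, B8->S, B6->F, B10->S, B9->T, B11->F; records B1=F, B2=F, B3=F, B4=E, B5=F, B6=F, B7=E, B8=S, B9=T, B10=S, B11=F
union over all inputs: B1=T, B1=F, B2=F, B3=T, B3=F, B4=E, B5=F, B6=F, B7=S, B7=E, B8=S, B9=T, B9=F, B10=S, B10=E, B11=F (16 outcomes)
checked all size-1 subsets: none covers 16 outcomes (max 11/16)
size 2: inputs {1, 4} cover all 16 outcomes, and no lexicographically smaller subset of this size does
Answer: 2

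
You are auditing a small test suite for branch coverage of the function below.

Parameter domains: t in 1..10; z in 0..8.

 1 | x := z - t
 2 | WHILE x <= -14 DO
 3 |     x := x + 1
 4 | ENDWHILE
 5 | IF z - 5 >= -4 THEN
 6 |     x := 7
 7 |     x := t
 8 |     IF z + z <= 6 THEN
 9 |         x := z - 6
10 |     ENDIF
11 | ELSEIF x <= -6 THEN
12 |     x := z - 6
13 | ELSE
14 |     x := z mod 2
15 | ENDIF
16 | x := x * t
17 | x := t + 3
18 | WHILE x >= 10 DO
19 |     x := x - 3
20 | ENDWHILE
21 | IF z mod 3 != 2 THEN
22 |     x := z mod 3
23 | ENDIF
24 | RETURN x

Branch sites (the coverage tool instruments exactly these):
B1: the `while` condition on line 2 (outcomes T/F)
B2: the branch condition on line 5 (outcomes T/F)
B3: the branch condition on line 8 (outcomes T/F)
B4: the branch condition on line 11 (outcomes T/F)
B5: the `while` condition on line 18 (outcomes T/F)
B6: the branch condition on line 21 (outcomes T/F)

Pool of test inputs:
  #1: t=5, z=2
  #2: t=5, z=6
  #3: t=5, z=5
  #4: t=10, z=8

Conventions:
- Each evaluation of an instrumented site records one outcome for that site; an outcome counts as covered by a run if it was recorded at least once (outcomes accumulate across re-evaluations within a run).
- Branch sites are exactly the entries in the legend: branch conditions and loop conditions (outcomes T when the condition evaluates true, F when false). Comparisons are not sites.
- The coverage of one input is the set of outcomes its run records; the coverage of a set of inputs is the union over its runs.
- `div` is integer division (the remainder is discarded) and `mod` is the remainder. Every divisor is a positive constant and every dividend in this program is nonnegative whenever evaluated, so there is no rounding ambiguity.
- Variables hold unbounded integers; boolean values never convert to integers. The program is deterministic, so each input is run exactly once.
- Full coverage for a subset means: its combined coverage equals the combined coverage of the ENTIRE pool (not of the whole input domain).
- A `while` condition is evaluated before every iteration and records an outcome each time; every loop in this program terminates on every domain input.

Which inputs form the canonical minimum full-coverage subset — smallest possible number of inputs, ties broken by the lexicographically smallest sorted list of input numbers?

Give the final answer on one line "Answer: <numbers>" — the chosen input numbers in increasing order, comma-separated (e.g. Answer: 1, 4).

input #1, t=5, z=2: events B1->F, B2->T, B3->T, B5->F, B6->F; outcomes B1=F, B2=T, B3=T, B5=F, B6=F
input #2, t=5, z=6: events B1->F, B2->T, B3->F, B5->F, B6->T; outcomes B1=F, B2=T, B3=F, B5=F, B6=T
input #3, t=5, z=5: events B1->F, B2->T, B3->F, B5->F, B6->F; outcomes B1=F, B2=T, B3=F, B5=F, B6=F
input #4, t=10, z=8: events B1->F, B2->T, B3->F, B5->T, B5->T, B5->F, B6->F; outcomes B1=F, B2=T, B3=F, B5=T, B5=F, B6=F
together the pool reaches 8 outcomes: B1=F, B2=T, B3=T, B3=F, B5=T, B5=F, B6=T, B6=F
every size-1 subset falls short of the 8 outcomes (best: 6/8)
every size-2 subset falls short of the 8 outcomes (best: 7/8)
the canonical winner is {1, 2, 4}: size 3, full 8-outcome coverage, earliest index list among size-3 covers

Answer: 1, 2, 4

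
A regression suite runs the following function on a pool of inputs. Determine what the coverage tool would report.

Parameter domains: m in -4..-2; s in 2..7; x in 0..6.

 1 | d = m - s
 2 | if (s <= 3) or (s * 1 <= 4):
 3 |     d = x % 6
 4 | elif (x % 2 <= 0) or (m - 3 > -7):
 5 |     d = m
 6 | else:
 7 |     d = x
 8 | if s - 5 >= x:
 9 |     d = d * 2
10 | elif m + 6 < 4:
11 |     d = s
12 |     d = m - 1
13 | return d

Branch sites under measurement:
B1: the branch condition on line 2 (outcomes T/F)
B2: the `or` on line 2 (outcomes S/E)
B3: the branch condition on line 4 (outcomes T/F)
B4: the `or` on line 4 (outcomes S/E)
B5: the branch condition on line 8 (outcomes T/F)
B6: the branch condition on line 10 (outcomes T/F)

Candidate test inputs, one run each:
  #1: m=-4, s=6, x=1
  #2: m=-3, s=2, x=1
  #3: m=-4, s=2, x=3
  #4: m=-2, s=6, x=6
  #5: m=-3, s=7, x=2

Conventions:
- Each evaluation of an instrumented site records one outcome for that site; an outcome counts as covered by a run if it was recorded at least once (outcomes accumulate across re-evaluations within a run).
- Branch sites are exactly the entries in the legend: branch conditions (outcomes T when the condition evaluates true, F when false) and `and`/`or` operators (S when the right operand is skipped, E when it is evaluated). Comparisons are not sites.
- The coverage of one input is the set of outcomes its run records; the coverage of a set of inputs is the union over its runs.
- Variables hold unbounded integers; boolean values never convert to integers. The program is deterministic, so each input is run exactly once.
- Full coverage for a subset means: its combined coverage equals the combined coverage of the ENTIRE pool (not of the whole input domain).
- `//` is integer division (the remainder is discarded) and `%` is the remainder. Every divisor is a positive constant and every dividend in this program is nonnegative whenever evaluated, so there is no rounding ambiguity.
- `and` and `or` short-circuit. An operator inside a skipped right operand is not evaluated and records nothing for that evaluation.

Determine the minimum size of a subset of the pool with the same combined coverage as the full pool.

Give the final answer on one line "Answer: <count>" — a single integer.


#1 (m=-4, s=6, x=1) -> B2->E, B1->F, B4->E, B3->F, B5->T; covered: B1=F, B2=E, B3=F, B4=E, B5=T
#2 (m=-3, s=2, x=1) -> B2->S, B1->T, B5->F, B6->T; covered: B1=T, B2=S, B5=F, B6=T
#3 (m=-4, s=2, x=3) -> B2->S, B1->T, B5->F, B6->T; covered: B1=T, B2=S, B5=F, B6=T
#4 (m=-2, s=6, x=6) -> B2->E, B1->F, B4->S, B3->T, B5->F, B6->F; covered: B1=F, B2=E, B3=T, B4=S, B5=F, B6=F
#5 (m=-3, s=7, x=2) -> B2->E, B1->F, B4->S, B3->T, B5->T; covered: B1=F, B2=E, B3=T, B4=S, B5=T
together the pool reaches 12 outcomes: B1=T, B1=F, B2=S, B2=E, B3=T, B3=F, B4=S, B4=E, B5=T, B5=F, B6=T, B6=F
every size-1 subset falls short of the 12 outcomes (best: 6/12)
every size-2 subset falls short of the 12 outcomes (best: 9/12)
size 3: inputs {1, 2, 4} cover all 12 outcomes, and no lexicographically smaller subset of this size does
Answer: 3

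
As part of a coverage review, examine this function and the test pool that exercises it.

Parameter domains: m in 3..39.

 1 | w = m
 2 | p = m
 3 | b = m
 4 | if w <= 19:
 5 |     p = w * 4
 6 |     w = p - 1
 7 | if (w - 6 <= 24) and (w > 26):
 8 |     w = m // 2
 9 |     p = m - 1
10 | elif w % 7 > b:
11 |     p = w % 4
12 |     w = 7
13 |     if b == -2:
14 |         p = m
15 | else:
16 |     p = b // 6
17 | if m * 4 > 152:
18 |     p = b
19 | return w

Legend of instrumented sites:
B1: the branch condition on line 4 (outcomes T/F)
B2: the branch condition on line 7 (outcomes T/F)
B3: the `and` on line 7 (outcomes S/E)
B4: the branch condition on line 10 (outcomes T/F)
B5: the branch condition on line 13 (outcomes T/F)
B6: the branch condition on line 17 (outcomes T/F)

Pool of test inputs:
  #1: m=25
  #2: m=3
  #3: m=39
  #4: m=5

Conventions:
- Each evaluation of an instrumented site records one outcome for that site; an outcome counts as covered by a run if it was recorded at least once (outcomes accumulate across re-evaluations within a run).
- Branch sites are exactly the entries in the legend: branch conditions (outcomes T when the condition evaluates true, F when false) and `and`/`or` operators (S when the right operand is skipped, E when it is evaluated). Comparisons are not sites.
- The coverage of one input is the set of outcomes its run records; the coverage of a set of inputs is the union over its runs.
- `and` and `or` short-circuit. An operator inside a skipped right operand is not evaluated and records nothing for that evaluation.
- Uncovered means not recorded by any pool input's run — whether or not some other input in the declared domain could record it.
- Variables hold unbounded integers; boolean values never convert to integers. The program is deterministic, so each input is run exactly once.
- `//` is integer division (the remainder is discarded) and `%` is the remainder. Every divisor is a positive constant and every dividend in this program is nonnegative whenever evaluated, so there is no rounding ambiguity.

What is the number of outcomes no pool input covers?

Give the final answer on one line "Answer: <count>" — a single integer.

input #1 (m=25): covers B1=F, B2=F, B3=E, B4=F, B6=F
input #2 (m=3): covers B1=T, B2=F, B3=E, B4=T, B5=F, B6=F
input #3 (m=39): covers B1=F, B2=F, B3=S, B4=F, B6=T
input #4 (m=5): covers B1=T, B2=F, B3=E, B4=F, B6=F
union over the pool: B1=T, B1=F, B2=F, B3=S, B3=E, B4=T, B4=F, B5=F, B6=T, B6=F
uncovered (2 of 12): B2=T, B5=T

Answer: 2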